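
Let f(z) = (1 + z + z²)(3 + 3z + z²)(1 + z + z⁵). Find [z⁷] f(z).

7

(1 + z + z²) has coefficients 1,1,1 for degrees 0…2.
(3 + 3z + z²) has coefficients 3,3,1,0,0,0,0,0 for degrees 0…7.
Finally multiplying by (1 + z + z⁵), the product of all factors after the first has coefficients 3,6,4,1,0,3,3,1 for degrees 0…7.
[z⁷] = 1·1 + 1·3 + 1·3 = 7.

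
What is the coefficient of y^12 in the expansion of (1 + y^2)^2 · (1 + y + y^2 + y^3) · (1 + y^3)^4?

19

(1 + y^2)^2 has coefficients 1,0,2,0,1 for degrees 0…4.
(1 + y + y^2 + y^3) has coefficients 1,1,1,1,0,0,0,0,0,0,0,0,0 for degrees 0…12.
Finally multiplying by (1 + y^3)^4, the product of all factors after the first has coefficients 1,1,1,5,4,4,10,6,6,10,4,4,5 for degrees 0…12.
[y^12] = 1·5 + 2·4 + 1·6 = 19.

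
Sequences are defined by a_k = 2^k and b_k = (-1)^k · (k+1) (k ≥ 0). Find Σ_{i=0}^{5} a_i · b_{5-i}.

12

The convolution is the t^5 coefficient of A(t)B(t).
Σ = 1·(-6) + 2·5 + 4·(-4) + 8·3 + 16·(-2) + 32·1 = 12.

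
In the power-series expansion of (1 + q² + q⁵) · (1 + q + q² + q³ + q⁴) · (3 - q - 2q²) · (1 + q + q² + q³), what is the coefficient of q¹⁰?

-8

(1 + q² + q⁵) has coefficients 1,0,1,0,0,1 for degrees 0…5.
(1 + q + q² + q³ + q⁴) has coefficients 1,1,1,1,1,0,0,0,0,0,0 for degrees 0…10.
Multiplying by (3 - q - 2q²) gives running coefficients 3,2,0,0,0,-3,-2,0,0,0,0 for degrees 0…10.
Finally multiplying by (1 + q + q² + q³), the product of all factors after the first has coefficients 3,5,5,5,2,-3,-5,-5,-5,-2,0 for degrees 0…10.
[q¹⁰] = 1·0 + 1·(-5) + 1·(-3) = -8.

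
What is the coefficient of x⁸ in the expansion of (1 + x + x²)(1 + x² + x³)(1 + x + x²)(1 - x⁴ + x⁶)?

(1 + x + x²) has coefficients 1,1,1 for degrees 0…2.
(1 + x² + x³) has coefficients 1,0,1,1,0,0,0,0,0 for degrees 0…8.
Multiplying by (1 + x + x²) gives running coefficients 1,1,2,2,2,1,0,0,0 for degrees 0…8.
Finally multiplying by (1 - x⁴ + x⁶), the product of all factors after the first has coefficients 1,1,2,2,1,0,-1,-1,0 for degrees 0…8.
[x⁸] = 1·0 + 1·(-1) + 1·(-1) = -2.

-2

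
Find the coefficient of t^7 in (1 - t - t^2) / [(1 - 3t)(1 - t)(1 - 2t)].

The denominator gives the recurrence a_n = 6a_(n−1) − 11a_(n−2) + 6a_(n−3) for n ≥ 3; the numerator fixes a_0 = 1, a_1 = 5, a_2 = 18.
Iterating: 1, 5, 18, 59, 186, 575, 1758, 5339, so a_7 = 5339.

5339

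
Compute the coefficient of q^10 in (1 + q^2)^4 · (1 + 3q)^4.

378

(1 + q^2)^4 has coefficients 1,0,4,0,6,0,4,0,1 for degrees 0…8.
(1 + 3q)^4 has coefficients 1,12,54,108,81,0,0,0,0,0,0 for degrees 0…10.
[q^10] = 1·0 + 4·0 + 6·0 + 4·81 + 1·54 = 378.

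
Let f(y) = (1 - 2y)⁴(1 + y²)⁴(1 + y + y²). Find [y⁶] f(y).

154

(1 - 2y)⁴ has coefficients 1,-8,24,-32,16 for degrees 0…4.
(1 + y²)⁴ has coefficients 1,0,4,0,6,0,4 for degrees 0…6.
Finally multiplying by (1 + y + y²), the product of all factors after the first has coefficients 1,1,5,4,10,6,10 for degrees 0…6.
[y⁶] = 1·10 − 8·6 + 24·10 − 32·4 + 16·5 = 154.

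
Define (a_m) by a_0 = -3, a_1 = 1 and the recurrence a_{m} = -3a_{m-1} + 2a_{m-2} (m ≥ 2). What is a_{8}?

The ordinary generating function has denominator 1 + 3z - 2z^2.
Iterating the recurrence: a_0,…,a_{8} = -3, 1, -9, 29, -105, 373, -1329, 4733, -16857.

-16857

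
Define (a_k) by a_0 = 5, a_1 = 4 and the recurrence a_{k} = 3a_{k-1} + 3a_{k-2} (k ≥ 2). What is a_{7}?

The ordinary generating function has denominator 1 - 3y - 3y^2.
Iterating the recurrence: a_0,…,a_{7} = 5, 4, 27, 93, 360, 1359, 5157, 19548.

19548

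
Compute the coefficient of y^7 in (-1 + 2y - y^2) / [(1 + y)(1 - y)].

2

The denominator gives the recurrence a_n = a_(n−2) for n ≥ 3; the numerator fixes a_0 = -1, a_1 = 2, a_2 = -2.
Iterating: -1, 2, -2, 2, -2, 2, -2, 2, so a_7 = 2.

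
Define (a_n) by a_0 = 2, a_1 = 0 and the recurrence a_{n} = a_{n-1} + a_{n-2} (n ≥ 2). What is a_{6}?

The ordinary generating function has denominator 1 - q - q^2.
Iterating the recurrence: a_0,…,a_{6} = 2, 0, 2, 2, 4, 6, 10.

10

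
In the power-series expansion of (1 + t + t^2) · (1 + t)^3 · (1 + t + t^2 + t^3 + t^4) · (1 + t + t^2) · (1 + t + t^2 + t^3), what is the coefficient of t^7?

(1 + t + t^2) has coefficients 1,1,1 for degrees 0…2.
(1 + t)^3 has coefficients 1,3,3,1,0,0,0,0 for degrees 0…7.
Multiplying by (1 + t + t^2 + t^3 + t^4) gives running coefficients 1,4,7,8,8,7,4,1 for degrees 0…7.
Multiplying by (1 + t + t^2) gives running coefficients 1,5,12,19,23,23,19,12 for degrees 0…7.
Finally multiplying by (1 + t + t^2 + t^3), the product of all factors after the first has coefficients 1,6,18,37,59,77,84,77 for degrees 0…7.
[t^7] = 1·77 + 1·84 + 1·77 = 238.

238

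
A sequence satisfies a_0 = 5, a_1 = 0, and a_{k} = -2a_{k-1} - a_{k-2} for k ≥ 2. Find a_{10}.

-45

The ordinary generating function has denominator 1 + 2y + y^2.
Iterating the recurrence: a_0,…,a_{10} = 5, 0, -5, 10, -15, 20, -25, 30, -35, 40, -45.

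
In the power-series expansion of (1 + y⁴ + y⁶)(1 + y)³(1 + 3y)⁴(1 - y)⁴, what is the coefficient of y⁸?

(1 + y⁴ + y⁶) has coefficients 1,0,0,0,1,0,1 for degrees 0…6.
(1 + y)³ has coefficients 1,3,3,1,0,0,0,0,0 for degrees 0…8.
Multiplying by (1 + 3y)⁴ gives running coefficients 1,15,93,307,579,621,351,81,0 for degrees 0…8.
Finally multiplying by (1 - y)⁴, the product of all factors after the first has coefficients 1,11,39,21,-150,-210,206,394,-123 for degrees 0…8.
[y⁸] = 1·(-123) + 1·(-150) + 1·39 = -234.

-234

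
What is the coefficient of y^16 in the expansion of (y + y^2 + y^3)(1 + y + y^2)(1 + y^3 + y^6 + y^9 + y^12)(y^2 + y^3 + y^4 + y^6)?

(y + y^2 + y^3) has coefficients 0,1,1,1 for degrees 0…3.
(1 + y + y^2) has coefficients 1,1,1,0,0,0,0,0,0,0,0,0,0,0,0,0,0 for degrees 0…16.
Multiplying by (1 + y^3 + y^6 + y^9 + y^12) gives running coefficients 1,1,1,1,1,1,1,1,1,1,1,1,1,1,1,0,0 for degrees 0…16.
Finally multiplying by (y^2 + y^3 + y^4 + y^6), the product of all factors after the first has coefficients 0,0,1,2,3,3,4,4,4,4,4,4,4,4,4,4,4 for degrees 0…16.
[y^16] = 1·4 + 1·4 + 1·4 = 12.

12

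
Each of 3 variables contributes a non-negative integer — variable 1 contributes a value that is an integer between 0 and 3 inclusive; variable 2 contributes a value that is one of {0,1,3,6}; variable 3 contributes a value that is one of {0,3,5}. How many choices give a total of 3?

4

The generating function for the choices is (1 + y + y² + y³)·(1 + y + y³ + y⁶)·(1 + y³ + y⁵); the count is [y³].
(1 + y + y² + y³) has coefficients 1,1,1,1 for degrees 0…3.
(1 + y + y³ + y⁶) has coefficients 1,1,0,1 for degrees 0…3.
Finally multiplying by (1 + y³ + y⁵), the product of all factors after the first has coefficients 1,1,0,2 for degrees 0…3.
[y³] = 1·2 + 1·0 + 1·1 + 1·1 = 4.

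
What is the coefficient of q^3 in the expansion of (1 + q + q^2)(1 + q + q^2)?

(1 + q + q^2) has coefficients 1,1,1 for degrees 0…2.
(1 + q + q^2) has coefficients 1,1,1,0 for degrees 0…3.
[q^3] = 1·0 + 1·1 + 1·1 = 2.

2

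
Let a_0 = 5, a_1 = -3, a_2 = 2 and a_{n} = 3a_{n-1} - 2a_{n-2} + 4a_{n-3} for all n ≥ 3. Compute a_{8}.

4232

The ordinary generating function has denominator 1 - 3z + 2z^2 - 4z^3.
Iterating the recurrence: a_0,…,a_{8} = 5, -3, 2, 32, 80, 184, 520, 1512, 4232.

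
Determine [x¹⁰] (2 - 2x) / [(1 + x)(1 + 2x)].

6140

Partial fractions give a closed form: a_n = (-4)·(-1)^n + (6)·(-2)^n.
At n = 10: a_10 = 6140.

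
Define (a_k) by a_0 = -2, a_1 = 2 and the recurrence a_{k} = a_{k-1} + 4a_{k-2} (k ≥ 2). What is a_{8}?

-566

The ordinary generating function has denominator 1 - t - 4t^2.
Iterating the recurrence: a_0,…,a_{8} = -2, 2, -6, 2, -22, -14, -102, -158, -566.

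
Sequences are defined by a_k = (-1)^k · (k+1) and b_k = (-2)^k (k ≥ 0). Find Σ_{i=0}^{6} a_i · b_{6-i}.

247

Write out a_i and b_{6-i} for i = 0,…,6 and sum the products.
Σ = 1·64 − 2·(-32) + 3·16 − 4·(-8) + 5·4 − 6·(-2) + 7·1 = 247.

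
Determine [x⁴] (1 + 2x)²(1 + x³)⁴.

16

(1 + 2x)² has coefficients 1,4,4 for degrees 0…2.
(1 + x³)⁴ has coefficients 1,0,0,4,0 for degrees 0…4.
[x⁴] = 1·0 + 4·4 + 4·0 = 16.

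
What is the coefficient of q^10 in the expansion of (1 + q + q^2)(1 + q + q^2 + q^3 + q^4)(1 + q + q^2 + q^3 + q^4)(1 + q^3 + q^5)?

(1 + q + q^2) has coefficients 1,1,1 for degrees 0…2.
(1 + q + q^2 + q^3 + q^4) has coefficients 1,1,1,1,1,0,0,0,0,0,0 for degrees 0…10.
Multiplying by (1 + q + q^2 + q^3 + q^4) gives running coefficients 1,2,3,4,5,4,3,2,1,0,0 for degrees 0…10.
Finally multiplying by (1 + q^3 + q^5), the product of all factors after the first has coefficients 1,2,3,5,7,8,9,10,9,8,6 for degrees 0…10.
[q^10] = 1·6 + 1·8 + 1·9 = 23.

23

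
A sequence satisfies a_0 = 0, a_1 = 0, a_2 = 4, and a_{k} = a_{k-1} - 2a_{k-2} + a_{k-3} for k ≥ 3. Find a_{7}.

The ordinary generating function has denominator 1 - y + 2y^2 - y^3.
Iterating the recurrence: a_0,…,a_{7} = 0, 0, 4, 4, -4, -8, 4, 16.

16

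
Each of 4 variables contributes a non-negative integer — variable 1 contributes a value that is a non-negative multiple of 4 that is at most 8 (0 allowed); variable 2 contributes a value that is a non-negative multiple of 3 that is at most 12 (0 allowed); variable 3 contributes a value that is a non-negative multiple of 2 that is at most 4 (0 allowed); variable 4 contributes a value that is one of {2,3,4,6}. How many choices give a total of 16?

12

The generating function for the choices is (1 + q⁴ + q⁸)·(1 + q³ + q⁶ + q⁹ + q¹²)·(1 + q² + q⁴)·(q² + q³ + q⁴ + q⁶); the count is [q¹⁶].
(1 + q⁴ + q⁸) has coefficients 1,0,0,0,1,0,0,0,1 for degrees 0…8.
(1 + q³ + q⁶ + q⁹ + q¹²) has coefficients 1,0,0,1,0,0,1,0,0,1,0,0,1,0,0,0,0 for degrees 0…16.
Multiplying by (1 + q² + q⁴) gives running coefficients 1,0,1,1,1,1,1,1,1,1,1,1,1,1,1,0,1 for degrees 0…16.
Finally multiplying by (q² + q³ + q⁴ + q⁶), the product of all factors after the first has coefficients 0,0,1,1,2,2,4,3,4,4,4,4,4,4,4,4,4 for degrees 0…16.
[q¹⁶] = 1·4 + 1·4 + 1·4 = 12.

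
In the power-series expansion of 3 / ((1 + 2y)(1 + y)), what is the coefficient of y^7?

Partial fractions give a closed form: a_n = (6)·(-2)^n + (-3)·(-1)^n.
At n = 7: a_7 = -765.

-765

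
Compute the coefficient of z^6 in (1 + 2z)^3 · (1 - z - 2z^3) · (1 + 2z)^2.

-192

(1 + 2z)^3 has coefficients 1,6,12,8 for degrees 0…3.
(1 - z - 2z^3) has coefficients 1,-1,0,-2,0,0,0 for degrees 0…6.
Finally multiplying by (1 + 2z)^2, the product of all factors after the first has coefficients 1,3,0,-6,-8,-8,0 for degrees 0…6.
[z^6] = 1·0 + 6·(-8) + 12·(-8) + 8·(-6) = -192.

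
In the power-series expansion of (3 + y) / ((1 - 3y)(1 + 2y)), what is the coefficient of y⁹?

The denominator gives the recurrence a_n = a_(n−1) + 6a_(n−2) for n ≥ 2; the numerator fixes a_0 = 3, a_1 = 4.
Iterating: 3, 4, 22, 46, 178, 454, 1522, 4246, 13378, 38854, so a_9 = 38854.

38854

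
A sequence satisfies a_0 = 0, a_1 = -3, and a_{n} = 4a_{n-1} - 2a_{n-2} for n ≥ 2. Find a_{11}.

-779424

The ordinary generating function has denominator 1 - 4z + 2z^2.
Iterating the recurrence: a_0,…,a_{11} = 0, -3, -12, -42, -144, -492, -1680, -5736, -19584, -66864, -228288, -779424.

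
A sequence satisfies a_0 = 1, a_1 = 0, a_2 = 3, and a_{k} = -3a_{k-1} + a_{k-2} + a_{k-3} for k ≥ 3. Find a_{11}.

The ordinary generating function has denominator 1 + 3t - t^2 - t^3.
Iterating the recurrence: a_0,…,a_{11} = 1, 0, 3, -8, 27, -86, 277, -890, 2861, -9196, 29559, -95012.

-95012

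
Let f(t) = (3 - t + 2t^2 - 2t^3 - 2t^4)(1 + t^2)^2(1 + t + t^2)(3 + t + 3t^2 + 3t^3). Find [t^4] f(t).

(3 - t + 2t^2 - 2t^3 - 2t^4) has coefficients 3,-1,2,-2,-2 for degrees 0…4.
(1 + t^2)^2 has coefficients 1,0,2,0,1 for degrees 0…4.
Multiplying by (1 + t + t^2) gives running coefficients 1,1,3,2,3 for degrees 0…4.
Finally multiplying by (3 + t + 3t^2 + 3t^3), the product of all factors after the first has coefficients 3,4,13,15,23 for degrees 0…4.
[t^4] = 3·23 − 1·15 + 2·13 − 2·4 − 2·3 = 66.

66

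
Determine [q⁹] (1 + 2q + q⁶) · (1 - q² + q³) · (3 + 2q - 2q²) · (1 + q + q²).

-2

(1 + 2q + q⁶) has coefficients 1,2,0,0,0,0,1 for degrees 0…6.
(1 - q² + q³) has coefficients 1,0,-1,1,0,0,0,0,0,0 for degrees 0…9.
Multiplying by (3 + 2q - 2q²) gives running coefficients 3,2,-5,1,4,-2,0,0,0,0 for degrees 0…9.
Finally multiplying by (1 + q + q²), the product of all factors after the first has coefficients 3,5,0,-2,0,3,2,-2,0,0 for degrees 0…9.
[q⁹] = 1·0 + 2·0 + 1·(-2) = -2.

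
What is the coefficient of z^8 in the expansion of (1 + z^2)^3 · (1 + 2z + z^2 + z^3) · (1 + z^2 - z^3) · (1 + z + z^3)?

(1 + z^2)^3 has coefficients 1,0,3,0,3,0,1 for degrees 0…6.
(1 + 2z + z^2 + z^3) has coefficients 1,2,1,1,0,0,0,0,0 for degrees 0…8.
Multiplying by (1 + z^2 - z^3) gives running coefficients 1,2,2,2,-1,0,-1,0,0 for degrees 0…8.
Finally multiplying by (1 + z + z^3), the product of all factors after the first has coefficients 1,3,4,5,3,1,1,-2,0 for degrees 0…8.
[z^8] = 1·0 + 3·1 + 3·3 + 1·4 = 16.

16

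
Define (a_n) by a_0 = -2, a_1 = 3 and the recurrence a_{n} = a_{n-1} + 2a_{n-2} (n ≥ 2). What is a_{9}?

173

The ordinary generating function has denominator 1 - x - 2x^2.
Iterating the recurrence: a_0,…,a_{9} = -2, 3, -1, 5, 3, 13, 19, 45, 83, 173.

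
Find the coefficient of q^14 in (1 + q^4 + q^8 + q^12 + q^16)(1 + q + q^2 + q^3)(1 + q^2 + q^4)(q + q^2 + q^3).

(1 + q^4 + q^8 + q^12 + q^16) has coefficients 1,0,0,0,1,0,0,0,1,0,0,0,1,0,0 for degrees 0…14.
(1 + q + q^2 + q^3) has coefficients 1,1,1,1,0,0,0,0,0,0,0,0,0,0,0 for degrees 0…14.
Multiplying by (1 + q^2 + q^4) gives running coefficients 1,1,2,2,2,2,1,1,0,0,0,0,0,0,0 for degrees 0…14.
Finally multiplying by (q + q^2 + q^3), the product of all factors after the first has coefficients 0,1,2,4,5,6,6,5,4,2,1,0,0,0,0 for degrees 0…14.
[q^14] = 1·0 + 1·1 + 1·6 + 1·2 = 9.

9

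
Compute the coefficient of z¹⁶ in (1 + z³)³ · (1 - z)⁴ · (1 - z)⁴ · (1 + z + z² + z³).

(1 + z³)³ has coefficients 1,0,0,3,0,0,3,0,0,1 for degrees 0…9.
(1 - z)⁴ has coefficients 1,-4,6,-4,1,0,0,0,0,0,0,0,0,0,0,0,0 for degrees 0…16.
Multiplying by (1 - z)⁴ gives running coefficients 1,-8,28,-56,70,-56,28,-8,1,0,0,0,0,0,0,0,0 for degrees 0…16.
Finally multiplying by (1 + z + z² + z³), the product of all factors after the first has coefficients 1,-7,21,-35,34,-14,-14,34,-35,21,-7,1,0,0,0,0,0 for degrees 0…16.
[z¹⁶] = 1·0 + 3·0 + 3·(-7) + 1·34 = 13.

13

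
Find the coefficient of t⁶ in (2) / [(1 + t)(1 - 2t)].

86

The denominator gives the recurrence a_n = a_(n−1) + 2a_(n−2) for n ≥ 2; the numerator fixes a_0 = 2, a_1 = 2.
Iterating: 2, 2, 6, 10, 22, 42, 86, so a_6 = 86.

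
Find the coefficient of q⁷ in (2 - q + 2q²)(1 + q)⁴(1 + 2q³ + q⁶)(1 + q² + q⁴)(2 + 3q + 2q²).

(2 - q + 2q²) has coefficients 2,-1,2 for degrees 0…2.
(1 + q)⁴ has coefficients 1,4,6,4,1,0,0,0 for degrees 0…7.
Multiplying by (1 + 2q³ + q⁶) gives running coefficients 1,4,6,6,9,12,9,6 for degrees 0…7.
Multiplying by (1 + q² + q⁴) gives running coefficients 1,4,7,10,16,22,24,24 for degrees 0…7.
Finally multiplying by (2 + 3q + 2q²), the product of all factors after the first has coefficients 2,11,28,49,76,112,146,164 for degrees 0…7.
[q⁷] = 2·164 − 1·146 + 2·112 = 406.

406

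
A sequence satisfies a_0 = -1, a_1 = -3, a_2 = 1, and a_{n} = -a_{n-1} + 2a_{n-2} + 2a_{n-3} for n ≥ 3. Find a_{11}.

The ordinary generating function has denominator 1 + z - 2z^2 - 2z^3.
Iterating the recurrence: a_0,…,a_{11} = -1, -3, 1, -9, 5, -21, 13, -45, 29, -93, 61, -189.

-189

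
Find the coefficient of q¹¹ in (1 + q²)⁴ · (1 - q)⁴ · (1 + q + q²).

(1 + q²)⁴ has coefficients 1,0,4,0,6,0,4,0,1 for degrees 0…8.
(1 - q)⁴ has coefficients 1,-4,6,-4,1,0,0,0,0,0,0,0 for degrees 0…11.
Finally multiplying by (1 + q + q²), the product of all factors after the first has coefficients 1,-3,3,-2,3,-3,1,0,0,0,0,0 for degrees 0…11.
[q¹¹] = 1·0 + 4·0 + 6·0 + 4·(-3) + 1·(-2) = -14.

-14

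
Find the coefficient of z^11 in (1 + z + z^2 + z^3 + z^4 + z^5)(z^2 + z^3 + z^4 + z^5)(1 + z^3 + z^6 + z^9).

8

(1 + z + z^2 + z^3 + z^4 + z^5) has coefficients 1,1,1,1,1,1 for degrees 0…5.
(z^2 + z^3 + z^4 + z^5) has coefficients 0,0,1,1,1,1,0,0,0,0,0,0 for degrees 0…11.
Finally multiplying by (1 + z^3 + z^6 + z^9), the product of all factors after the first has coefficients 0,0,1,1,1,2,1,1,2,1,1,2 for degrees 0…11.
[z^11] = 1·2 + 1·1 + 1·1 + 1·2 + 1·1 + 1·1 = 8.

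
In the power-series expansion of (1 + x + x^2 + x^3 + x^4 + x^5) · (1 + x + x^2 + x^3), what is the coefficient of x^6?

(1 + x + x^2 + x^3 + x^4 + x^5) has coefficients 1,1,1,1,1,1 for degrees 0…5.
(1 + x + x^2 + x^3) has coefficients 1,1,1,1,0,0,0 for degrees 0…6.
[x^6] = 1·0 + 1·0 + 1·0 + 1·1 + 1·1 + 1·1 = 3.

3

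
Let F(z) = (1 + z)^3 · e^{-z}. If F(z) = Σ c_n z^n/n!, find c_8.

The EGF product rule gives c_8 = Σ_{k_1+k_2=8} C(8; k_1,k_2) · ∏ g_i(k_i), where (1+z)^3 gives the falling factorial (3)_k; e^{-z} gives (-1)^k.
g_1(k) for k = 0…8: 1, 3, 6, 6, 0, 0, 0, 0, 0.
g_2(k) for k = 0…8: 1, -1, 1, -1, 1, -1, 1, -1, 1.
c_8 = Σ_k C(8,k)·g_1(k)·g_2(8−k) = 1·1·1 + 8·3·(-1) + 28·6·1 + 56·6·(-1) = 1 − 24 + 168 − 336 = -191.

-191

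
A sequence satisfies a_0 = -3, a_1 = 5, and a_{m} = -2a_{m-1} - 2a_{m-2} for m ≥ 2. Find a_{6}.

16

The ordinary generating function has denominator 1 + 2y + 2y^2.
Iterating the recurrence: a_0,…,a_{6} = -3, 5, -4, -2, 12, -20, 16.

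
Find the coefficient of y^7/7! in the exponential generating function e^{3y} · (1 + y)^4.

The EGF product rule gives c_7 = Σ_{k_1+k_2=7} C(7; k_1,k_2) · ∏ g_i(k_i), where e^{3y} gives (3)^k; (1+y)^4 gives the falling factorial (4)_k.
g_1(k) for k = 0…7: 1, 3, 9, 27, 81, 243, 729, 2187.
g_2(k) for k = 0…7: 1, 4, 12, 24, 24, 0, 0, 0.
c_7 = Σ_k C(7,k)·g_1(k)·g_2(7−k) = 35·27·24 + 35·81·24 + 21·243·12 + 7·729·4 + 1·2187·1 = 22680 + 68040 + 61236 + 20412 + 2187 = 174555.

174555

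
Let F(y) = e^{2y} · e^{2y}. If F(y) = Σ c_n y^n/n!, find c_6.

The EGF product rule gives c_6 = Σ_{k_1+k_2=6} C(6; k_1,k_2) · ∏ g_i(k_i), where e^{2y} gives (2)^k; e^{2y} gives (2)^k.
g_1(k) for k = 0…6: 1, 2, 4, 8, 16, 32, 64.
g_2(k) for k = 0…6: 1, 2, 4, 8, 16, 32, 64.
c_6 = Σ_k C(6,k)·g_1(k)·g_2(6−k) = 1·1·64 + 6·2·32 + 15·4·16 + 20·8·8 + 15·16·4 + 6·32·2 + 1·64·1 = 64 + 384 + 960 + 1280 + 960 + 384 + 64 = 4096.

4096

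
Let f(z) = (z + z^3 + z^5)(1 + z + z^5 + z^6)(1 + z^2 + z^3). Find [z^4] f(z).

(z + z^3 + z^5) has coefficients 0,1,0,1,0 for degrees 0…4.
(1 + z + z^5 + z^6) has coefficients 1,1,0,0,0 for degrees 0…4.
Finally multiplying by (1 + z^2 + z^3), the product of all factors after the first has coefficients 1,1,1,2,1 for degrees 0…4.
[z^4] = 1·2 + 1·1 = 3.

3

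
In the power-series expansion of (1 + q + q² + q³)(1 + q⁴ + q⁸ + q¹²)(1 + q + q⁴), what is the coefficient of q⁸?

(1 + q + q² + q³) has coefficients 1,1,1,1 for degrees 0…3.
(1 + q⁴ + q⁸ + q¹²) has coefficients 1,0,0,0,1,0,0,0,1 for degrees 0…8.
Finally multiplying by (1 + q + q⁴), the product of all factors after the first has coefficients 1,1,0,0,2,1,0,0,2 for degrees 0…8.
[q⁸] = 1·2 + 1·0 + 1·0 + 1·1 = 3.

3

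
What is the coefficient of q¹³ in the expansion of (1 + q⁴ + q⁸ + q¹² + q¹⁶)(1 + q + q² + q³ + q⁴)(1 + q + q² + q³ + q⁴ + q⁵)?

(1 + q⁴ + q⁸ + q¹² + q¹⁶) has coefficients 1,0,0,0,1,0,0,0,1,0,0,0,1,0 for degrees 0…13.
(1 + q + q² + q³ + q⁴) has coefficients 1,1,1,1,1,0,0,0,0,0,0,0,0,0 for degrees 0…13.
Finally multiplying by (1 + q + q² + q³ + q⁴ + q⁵), the product of all factors after the first has coefficients 1,2,3,4,5,5,4,3,2,1,0,0,0,0 for degrees 0…13.
[q¹³] = 1·0 + 1·1 + 1·5 + 1·2 = 8.

8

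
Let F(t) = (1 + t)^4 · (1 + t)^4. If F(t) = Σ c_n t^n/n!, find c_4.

The EGF product rule gives c_4 = Σ_{k_1+k_2=4} C(4; k_1,k_2) · ∏ g_i(k_i), where (1+t)^4 gives the falling factorial (4)_k; (1+t)^4 gives the falling factorial (4)_k.
g_1(k) for k = 0…4: 1, 4, 12, 24, 24.
g_2(k) for k = 0…4: 1, 4, 12, 24, 24.
c_4 = Σ_k C(4,k)·g_1(k)·g_2(4−k) = 1·1·24 + 4·4·24 + 6·12·12 + 4·24·4 + 1·24·1 = 24 + 384 + 864 + 384 + 24 = 1680.

1680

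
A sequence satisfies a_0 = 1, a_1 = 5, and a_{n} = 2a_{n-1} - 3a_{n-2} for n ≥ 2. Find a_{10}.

-329

The ordinary generating function has denominator 1 - 2q + 3q^2.
Iterating the recurrence: a_0,…,a_{10} = 1, 5, 7, -1, -23, -43, -17, 95, 241, 197, -329.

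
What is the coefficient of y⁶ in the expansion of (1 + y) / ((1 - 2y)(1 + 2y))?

64

The denominator gives the recurrence a_n = 4a_(n−2) for n ≥ 3; the numerator fixes a_0 = 1, a_1 = 1, a_2 = 4.
Iterating: 1, 1, 4, 4, 16, 16, 64, so a_6 = 64.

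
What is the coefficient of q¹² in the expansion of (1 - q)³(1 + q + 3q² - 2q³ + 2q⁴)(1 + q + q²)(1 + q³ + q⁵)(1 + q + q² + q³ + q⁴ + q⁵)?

(1 - q)³ has coefficients 1,-3,3,-1 for degrees 0…3.
(1 + q + 3q² - 2q³ + 2q⁴) has coefficients 1,1,3,-2,2,0,0,0,0,0,0,0,0 for degrees 0…12.
Multiplying by (1 + q + q²) gives running coefficients 1,2,5,2,3,0,2,0,0,0,0,0,0 for degrees 0…12.
Multiplying by (1 + q³ + q⁵) gives running coefficients 1,2,5,3,5,6,6,8,2,5,0,2,0 for degrees 0…12.
Finally multiplying by (1 + q + q² + q³ + q⁴ + q⁵), the product of all factors after the first has coefficients 1,3,8,11,16,22,27,33,30,32,27,23,17 for degrees 0…12.
[q¹²] = 1·17 − 3·23 + 3·27 − 1·32 = -3.

-3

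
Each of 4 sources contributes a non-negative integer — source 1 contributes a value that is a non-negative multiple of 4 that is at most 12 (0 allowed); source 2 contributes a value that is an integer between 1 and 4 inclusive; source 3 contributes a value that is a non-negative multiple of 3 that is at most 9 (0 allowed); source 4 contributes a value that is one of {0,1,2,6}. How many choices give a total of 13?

The generating function for the choices is (1 + q⁴ + q⁸ + q¹²)·(q + q² + q³ + q⁴)·(1 + q³ + q⁶ + q⁹)·(1 + q + q² + q⁶); the count is [q¹³].
(1 + q⁴ + q⁸ + q¹²) has coefficients 1,0,0,0,1,0,0,0,1,0,0,0,1 for degrees 0…12.
(q + q² + q³ + q⁴) has coefficients 0,1,1,1,1,0,0,0,0,0,0,0,0,0 for degrees 0…13.
Multiplying by (1 + q³ + q⁶ + q⁹) gives running coefficients 0,1,1,1,2,1,1,2,1,1,2,1,1,1 for degrees 0…13.
Finally multiplying by (1 + q + q² + q⁶), the product of all factors after the first has coefficients 0,1,2,3,4,4,4,5,5,5,6,5,5,5 for degrees 0…13.
[q¹³] = 1·5 + 1·5 + 1·4 + 1·1 = 15.

15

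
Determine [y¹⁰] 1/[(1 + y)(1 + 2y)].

2047

The denominator gives the recurrence a_n = −3a_(n−1) − 2a_(n−2) for n ≥ 2; the numerator fixes a_0 = 1, a_1 = -3.
Iterating: 1, -3, 7, -15, 31, -63, 127, -255, 511, -1023, 2047, so a_10 = 2047.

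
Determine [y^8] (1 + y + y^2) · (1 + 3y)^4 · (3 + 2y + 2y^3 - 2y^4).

-108

(1 + y + y^2) has coefficients 1,1,1 for degrees 0…2.
(1 + 3y)^4 has coefficients 1,12,54,108,81,0,0,0,0 for degrees 0…8.
Finally multiplying by (3 + 2y + 2y^3 - 2y^4), the product of all factors after the first has coefficients 3,38,186,434,481,246,108,-54,-162 for degrees 0…8.
[y^8] = 1·(-162) + 1·(-54) + 1·108 = -108.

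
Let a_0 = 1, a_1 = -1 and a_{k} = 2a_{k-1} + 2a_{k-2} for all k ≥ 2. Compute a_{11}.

-4896

The ordinary generating function has denominator 1 - 2x - 2x^2.
Iterating the recurrence: a_0,…,a_{11} = 1, -1, 0, -2, -4, -12, -32, -88, -240, -656, -1792, -4896.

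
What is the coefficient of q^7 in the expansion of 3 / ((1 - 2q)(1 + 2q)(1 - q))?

255

The denominator gives the recurrence a_n = a_(n−1) + 4a_(n−2) − 4a_(n−3) for n ≥ 3; the numerator fixes a_0 = 3, a_1 = 3, a_2 = 15.
Iterating: 3, 3, 15, 15, 63, 63, 255, 255, so a_7 = 255.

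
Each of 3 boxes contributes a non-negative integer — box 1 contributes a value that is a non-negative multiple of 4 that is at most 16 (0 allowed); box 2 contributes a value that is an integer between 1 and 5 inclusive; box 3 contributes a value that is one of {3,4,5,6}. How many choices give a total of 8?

5

The generating function for the choices is (1 + t⁴ + t⁸ + t¹² + t¹⁶)·(t + t² + t³ + t⁴ + t⁵)·(t³ + t⁴ + t⁵ + t⁶); the count is [t⁸].
(1 + t⁴ + t⁸ + t¹² + t¹⁶) has coefficients 1,0,0,0,1,0,0,0,1 for degrees 0…8.
(t + t² + t³ + t⁴ + t⁵) has coefficients 0,1,1,1,1,1,0,0,0 for degrees 0…8.
Finally multiplying by (t³ + t⁴ + t⁵ + t⁶), the product of all factors after the first has coefficients 0,0,0,0,1,2,3,4,4 for degrees 0…8.
[t⁸] = 1·4 + 1·1 + 1·0 = 5.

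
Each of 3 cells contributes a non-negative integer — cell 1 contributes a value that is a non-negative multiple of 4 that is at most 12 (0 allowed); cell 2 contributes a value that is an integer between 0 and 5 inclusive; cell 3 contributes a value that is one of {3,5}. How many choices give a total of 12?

3

The generating function for the choices is (1 + z^4 + z^8 + z^12)·(1 + z + z^2 + z^3 + z^4 + z^5)·(z^3 + z^5); the count is [z^12].
(1 + z^4 + z^8 + z^12) has coefficients 1,0,0,0,1,0,0,0,1,0,0,0,1 for degrees 0…12.
(1 + z + z^2 + z^3 + z^4 + z^5) has coefficients 1,1,1,1,1,1,0,0,0,0,0,0,0 for degrees 0…12.
Finally multiplying by (z^3 + z^5), the product of all factors after the first has coefficients 0,0,0,1,1,2,2,2,2,1,1,0,0 for degrees 0…12.
[z^12] = 1·0 + 1·2 + 1·1 + 1·0 = 3.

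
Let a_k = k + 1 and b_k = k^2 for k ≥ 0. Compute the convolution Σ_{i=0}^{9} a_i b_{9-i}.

825

The convolution is the x^9 coefficient of A(x)B(x).
Σ = 1·81 + 2·64 + 3·49 + 4·36 + 5·25 + 6·16 + 7·9 + 8·4 + 9·1 + 10·0 = 825.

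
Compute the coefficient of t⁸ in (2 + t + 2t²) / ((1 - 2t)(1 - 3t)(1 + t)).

Partial fractions give a closed form: a_n = (-4)·2^n + (23/4)·3^n + (1/4)·(-1)^n.
At n = 8: a_8 = 36702.

36702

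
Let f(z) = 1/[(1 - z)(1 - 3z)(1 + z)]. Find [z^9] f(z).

The denominator gives the recurrence a_n = 3a_(n−1) + a_(n−2) − 3a_(n−3) for n ≥ 3; the numerator fixes a_0 = 1, a_1 = 3, a_2 = 10.
Iterating: 1, 3, 10, 30, 91, 273, 820, 2460, 7381, 22143, so a_9 = 22143.

22143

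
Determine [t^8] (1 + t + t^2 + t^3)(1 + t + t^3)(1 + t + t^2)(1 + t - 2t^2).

(1 + t + t^2 + t^3) has coefficients 1,1,1,1 for degrees 0…3.
(1 + t + t^3) has coefficients 1,1,0,1,0,0,0,0,0 for degrees 0…8.
Multiplying by (1 + t + t^2) gives running coefficients 1,2,2,2,1,1,0,0,0 for degrees 0…8.
Finally multiplying by (1 + t - 2t^2), the product of all factors after the first has coefficients 1,3,2,0,-1,-2,-1,-2,0 for degrees 0…8.
[t^8] = 1·0 + 1·(-2) + 1·(-1) + 1·(-2) = -5.

-5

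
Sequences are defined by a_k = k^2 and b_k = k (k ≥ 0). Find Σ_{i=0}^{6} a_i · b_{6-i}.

This is [x^6] in the product of the two ordinary generating functions.
Σ = 0·6 + 1·5 + 4·4 + 9·3 + 16·2 + 25·1 + 36·0 = 105.

105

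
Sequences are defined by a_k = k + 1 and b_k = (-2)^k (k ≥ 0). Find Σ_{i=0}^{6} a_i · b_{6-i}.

31

The convolution is the x^6 coefficient of A(x)B(x).
Σ = 1·64 + 2·(-32) + 3·16 + 4·(-8) + 5·4 + 6·(-2) + 7·1 = 31.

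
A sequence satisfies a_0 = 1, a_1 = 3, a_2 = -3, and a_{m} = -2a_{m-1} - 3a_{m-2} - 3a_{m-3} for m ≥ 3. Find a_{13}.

The ordinary generating function has denominator 1 + 2z + 3z^2 + 3z^3.
Iterating the recurrence: a_0,…,a_{13} = 1, 3, -3, -6, 12, 3, -24, 3, 57, -51, -78, 138, 111, -402.

-402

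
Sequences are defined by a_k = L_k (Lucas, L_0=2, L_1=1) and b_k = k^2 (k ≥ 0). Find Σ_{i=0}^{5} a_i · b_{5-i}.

116

This is [x^5] in the product of the two ordinary generating functions.
Σ = 2·25 + 1·16 + 3·9 + 4·4 + 7·1 + 11·0 = 116.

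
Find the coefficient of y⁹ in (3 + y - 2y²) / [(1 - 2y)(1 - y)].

The denominator gives the recurrence a_n = 3a_(n−1) − 2a_(n−2) for n ≥ 3; the numerator fixes a_0 = 3, a_1 = 10, a_2 = 22.
Iterating: 3, 10, 22, 46, 94, 190, 382, 766, 1534, 3070, so a_9 = 3070.

3070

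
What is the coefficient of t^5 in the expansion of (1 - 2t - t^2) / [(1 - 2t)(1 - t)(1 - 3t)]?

274

Partial fractions give a closed form: a_n = (1)·2^n + (-1)·1^n + (1)·3^n.
At n = 5: a_5 = 274.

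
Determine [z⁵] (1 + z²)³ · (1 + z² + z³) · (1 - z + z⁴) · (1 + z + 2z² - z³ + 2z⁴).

-9

(1 + z²)³ has coefficients 1,0,3,0,3,0 for degrees 0…5.
(1 + z² + z³) has coefficients 1,0,1,1,0,0 for degrees 0…5.
Multiplying by (1 - z + z⁴) gives running coefficients 1,-1,1,0,0,0 for degrees 0…5.
Finally multiplying by (1 + z + 2z² - z³ + 2z⁴), the product of all factors after the first has coefficients 1,0,2,-2,5,-3 for degrees 0…5.
[z⁵] = 1·(-3) + 3·(-2) + 3·0 = -9.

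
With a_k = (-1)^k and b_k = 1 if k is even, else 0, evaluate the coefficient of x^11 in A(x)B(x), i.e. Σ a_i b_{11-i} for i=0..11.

Write out a_i and b_{11-i} for i = 0,…,11 and sum the products.
Σ = 1·0 − 1·1 + 1·0 − 1·1 + 1·0 − 1·1 + 1·0 − 1·1 + 1·0 − 1·1 + 1·0 − 1·1 = -6.

-6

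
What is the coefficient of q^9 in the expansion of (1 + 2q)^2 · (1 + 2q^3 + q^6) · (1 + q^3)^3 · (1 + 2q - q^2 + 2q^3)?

70

(1 + 2q)^2 has coefficients 1,4,4 for degrees 0…2.
(1 + 2q^3 + q^6) has coefficients 1,0,0,2,0,0,1,0,0,0 for degrees 0…9.
Multiplying by (1 + q^3)^3 gives running coefficients 1,0,0,5,0,0,10,0,0,10 for degrees 0…9.
Finally multiplying by (1 + 2q - q^2 + 2q^3), the product of all factors after the first has coefficients 1,2,-1,7,10,-5,20,20,-10,30 for degrees 0…9.
[q^9] = 1·30 + 4·(-10) + 4·20 = 70.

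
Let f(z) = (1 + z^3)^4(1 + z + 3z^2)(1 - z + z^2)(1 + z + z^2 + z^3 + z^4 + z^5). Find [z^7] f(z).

(1 + z^3)^4 has coefficients 1,0,0,4,0,0,6,0 for degrees 0…7.
(1 + z + 3z^2) has coefficients 1,1,3,0,0,0,0,0 for degrees 0…7.
Multiplying by (1 - z + z^2) gives running coefficients 1,0,3,-2,3,0,0,0 for degrees 0…7.
Finally multiplying by (1 + z + z^2 + z^3 + z^4 + z^5), the product of all factors after the first has coefficients 1,1,4,2,5,5,4,4 for degrees 0…7.
[z^7] = 1·4 + 4·5 + 6·1 = 30.

30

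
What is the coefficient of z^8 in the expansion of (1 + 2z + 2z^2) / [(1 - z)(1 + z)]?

3

The denominator gives the recurrence a_n = a_(n−2) for n ≥ 3; the numerator fixes a_0 = 1, a_1 = 2, a_2 = 3.
Iterating: 1, 2, 3, 2, 3, 2, 3, 2, 3, so a_8 = 3.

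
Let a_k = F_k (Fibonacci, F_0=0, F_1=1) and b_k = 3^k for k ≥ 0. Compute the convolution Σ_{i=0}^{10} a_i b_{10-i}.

35365

The convolution is the t^10 coefficient of A(t)B(t).
Σ = 0·59049 + 1·19683 + 1·6561 + 2·2187 + 3·729 + 5·243 + 8·81 + 13·27 + 21·9 + 34·3 + 55·1 = 35365.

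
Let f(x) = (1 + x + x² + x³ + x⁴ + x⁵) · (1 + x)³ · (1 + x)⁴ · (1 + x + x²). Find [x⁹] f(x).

(1 + x + x² + x³ + x⁴ + x⁵) has coefficients 1,1,1,1,1,1 for degrees 0…5.
(1 + x)³ has coefficients 1,3,3,1,0,0,0,0,0,0 for degrees 0…9.
Multiplying by (1 + x)⁴ gives running coefficients 1,7,21,35,35,21,7,1,0,0 for degrees 0…9.
Finally multiplying by (1 + x + x²), the product of all factors after the first has coefficients 1,8,29,63,91,91,63,29,8,1 for degrees 0…9.
[x⁹] = 1·1 + 1·8 + 1·29 + 1·63 + 1·91 + 1·91 = 283.

283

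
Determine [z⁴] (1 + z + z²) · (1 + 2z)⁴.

(1 + z + z²) has coefficients 1,1,1 for degrees 0…2.
(1 + 2z)⁴ has coefficients 1,8,24,32,16 for degrees 0…4.
[z⁴] = 1·16 + 1·32 + 1·24 = 72.

72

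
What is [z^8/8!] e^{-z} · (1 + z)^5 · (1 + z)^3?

The EGF product rule gives c_8 = Σ_{k_1+k_2+k_3=8} C(8; k_1,k_2,k_3) · ∏ g_i(k_i), where e^{-z} gives (-1)^k; (1+z)^5 gives the falling factorial (5)_k; (1+z)^3 gives the falling factorial (3)_k.
g_1(k) for k = 0…8: 1, -1, 1, -1, 1, -1, 1, -1, 1.
g_2(k) for k = 0…8: 1, 5, 20, 60, 120, 120, 0, 0, 0.
g_3(k) for k = 0…8: 1, 3, 6, 6, 0, 0, 0, 0, 0.
First combine the last two factors: h(k) = Σ_j C(k,j)·g_2(j)·g_3(k−j) for k = 0…8: 1, 8, 56, 336, 1680, 6720, 20160, 40320, 40320.
c_8 = Σ_k C(8,k)·g_1(k)·h(8−k) = 1·1·40320 + 8·(-1)·40320 + 28·1·20160 + 56·(-1)·6720 + 70·1·1680 + 56·(-1)·336 + 28·1·56 + 8·(-1)·8 + 1·1·1 = 40320 − 322560 + 564480 − 376320 + 117600 − 18816 + 1568 − 64 + 1 = 6209.

6209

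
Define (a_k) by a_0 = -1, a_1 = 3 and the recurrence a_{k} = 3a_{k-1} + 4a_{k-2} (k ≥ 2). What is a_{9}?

The ordinary generating function has denominator 1 - 3z - 4z^2.
Iterating the recurrence: a_0,…,a_{9} = -1, 3, 5, 27, 101, 411, 1637, 6555, 26213, 104859.

104859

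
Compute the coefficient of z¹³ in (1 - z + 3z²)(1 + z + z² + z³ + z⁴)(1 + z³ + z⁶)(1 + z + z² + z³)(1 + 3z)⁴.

4577

(1 - z + 3z²) has coefficients 1,-1,3 for degrees 0…2.
(1 + z + z² + z³ + z⁴) has coefficients 1,1,1,1,1,0,0,0,0,0,0,0,0,0 for degrees 0…13.
Multiplying by (1 + z³ + z⁶) gives running coefficients 1,1,1,2,2,1,2,2,1,1,1,0,0,0 for degrees 0…13.
Multiplying by (1 + z + z² + z³) gives running coefficients 1,2,3,5,6,6,7,7,6,6,5,3,2,1 for degrees 0…13.
Finally multiplying by (1 + 3z)⁴, the product of all factors after the first has coefficients 1,14,81,257,525,834,1186,1468,1602,1698,1724,1602,1442,1213 for degrees 0…13.
[z¹³] = 1·1213 − 1·1442 + 3·1602 = 4577.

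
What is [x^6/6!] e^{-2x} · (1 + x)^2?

The EGF product rule gives c_6 = Σ_{k_1+k_2=6} C(6; k_1,k_2) · ∏ g_i(k_i), where e^{-2x} gives (-2)^k; (1+x)^2 gives the falling factorial (2)_k.
g_1(k) for k = 0…6: 1, -2, 4, -8, 16, -32, 64.
g_2(k) for k = 0…6: 1, 2, 2, 0, 0, 0, 0.
c_6 = Σ_k C(6,k)·g_1(k)·g_2(6−k) = 15·16·2 + 6·(-32)·2 + 1·64·1 = 480 − 384 + 64 = 160.

160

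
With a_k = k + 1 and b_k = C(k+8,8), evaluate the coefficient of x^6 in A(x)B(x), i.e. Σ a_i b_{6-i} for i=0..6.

This is [x^6] in the product of the two ordinary generating functions.
Σ = 1·3003 + 2·1287 + 3·495 + 4·165 + 5·45 + 6·9 + 7·1 = 8008.

8008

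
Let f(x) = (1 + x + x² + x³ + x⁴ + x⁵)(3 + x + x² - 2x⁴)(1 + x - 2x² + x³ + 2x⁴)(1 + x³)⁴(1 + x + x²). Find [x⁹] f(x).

(1 + x + x² + x³ + x⁴ + x⁵) has coefficients 1,1,1,1,1,1 for degrees 0…5.
(3 + x + x² - 2x⁴) has coefficients 3,1,1,0,-2,0,0,0,0,0 for degrees 0…9.
Multiplying by (1 + x - 2x² + x³ + 2x⁴) gives running coefficients 3,4,-4,2,3,1,6,-2,-4,0 for degrees 0…9.
Multiplying by (1 + x³)⁴ gives running coefficients 3,4,-4,14,19,-15,32,34,-24,48 for degrees 0…9.
Finally multiplying by (1 + x + x²), the product of all factors after the first has coefficients 3,7,3,14,29,18,36,51,42,58 for degrees 0…9.
[x⁹] = 1·58 + 1·42 + 1·51 + 1·36 + 1·18 + 1·29 = 234.

234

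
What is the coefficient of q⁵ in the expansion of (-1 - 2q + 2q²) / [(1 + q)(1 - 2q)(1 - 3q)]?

Partial fractions give a closed form: a_n = (1/4)·(-1)^n + (2)·2^n + (-13/4)·3^n.
At n = 5: a_5 = -726.

-726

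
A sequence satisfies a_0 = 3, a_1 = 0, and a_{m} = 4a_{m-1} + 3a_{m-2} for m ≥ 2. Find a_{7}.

17100

The ordinary generating function has denominator 1 - 4t - 3t^2.
Iterating the recurrence: a_0,…,a_{7} = 3, 0, 9, 36, 171, 792, 3681, 17100.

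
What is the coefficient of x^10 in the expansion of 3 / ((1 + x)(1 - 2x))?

2049

The denominator gives the recurrence a_n = a_(n−1) + 2a_(n−2) for n ≥ 2; the numerator fixes a_0 = 3, a_1 = 3.
Iterating: 3, 3, 9, 15, 33, 63, 129, 255, 513, 1023, 2049, so a_10 = 2049.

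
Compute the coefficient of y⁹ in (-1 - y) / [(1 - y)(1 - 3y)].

Partial fractions give a closed form: a_n = (1)·1^n + (-2)·3^n.
At n = 9: a_9 = -39365.

-39365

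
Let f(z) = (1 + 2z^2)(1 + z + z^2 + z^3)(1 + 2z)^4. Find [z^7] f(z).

(1 + 2z^2) has coefficients 1,0,2 for degrees 0…2.
(1 + z + z^2 + z^3) has coefficients 1,1,1,1,0,0,0,0 for degrees 0…7.
Finally multiplying by (1 + 2z)^4, the product of all factors after the first has coefficients 1,9,33,65,80,72,48,16 for degrees 0…7.
[z^7] = 1·16 + 2·72 = 160.

160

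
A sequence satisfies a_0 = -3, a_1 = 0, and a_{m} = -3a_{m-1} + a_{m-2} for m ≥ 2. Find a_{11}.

The ordinary generating function has denominator 1 + 3t - t^2.
Iterating the recurrence: a_0,…,a_{11} = -3, 0, -3, 9, -30, 99, -327, 1080, -3567, 11781, -38910, 128511.

128511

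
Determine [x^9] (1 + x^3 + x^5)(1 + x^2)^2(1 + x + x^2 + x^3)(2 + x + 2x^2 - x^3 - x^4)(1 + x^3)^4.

(1 + x^3 + x^5) has coefficients 1,0,0,1,0,1 for degrees 0…5.
(1 + x^2)^2 has coefficients 1,0,2,0,1,0,0,0,0,0 for degrees 0…9.
Multiplying by (1 + x + x^2 + x^3) gives running coefficients 1,1,3,3,3,3,1,1,0,0 for degrees 0…9.
Multiplying by (2 + x + 2x^2 - x^3 - x^4) gives running coefficients 2,3,9,10,13,11,5,3,-3,-2 for degrees 0…9.
Finally multiplying by (1 + x^3)^4, the product of all factors after the first has coefficients 2,3,9,18,25,47,57,73,95,86 for degrees 0…9.
[x^9] = 1·86 + 1·57 + 1·25 = 168.

168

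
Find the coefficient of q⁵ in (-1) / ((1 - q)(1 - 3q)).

-364

The denominator gives the recurrence a_n = 4a_(n−1) − 3a_(n−2) for n ≥ 3; the numerator fixes a_0 = -1, a_1 = -4, a_2 = -13.
Iterating: -1, -4, -13, -40, -121, -364, so a_5 = -364.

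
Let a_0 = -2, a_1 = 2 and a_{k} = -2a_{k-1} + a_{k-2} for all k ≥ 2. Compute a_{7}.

478

The ordinary generating function has denominator 1 + 2t - t^2.
Iterating the recurrence: a_0,…,a_{7} = -2, 2, -6, 14, -34, 82, -198, 478.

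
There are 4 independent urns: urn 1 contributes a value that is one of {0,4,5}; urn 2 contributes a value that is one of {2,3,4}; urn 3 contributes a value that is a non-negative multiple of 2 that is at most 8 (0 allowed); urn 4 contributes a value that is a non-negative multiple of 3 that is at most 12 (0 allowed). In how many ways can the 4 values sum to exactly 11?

The generating function for the choices is (1 + q^4 + q^5)·(q^2 + q^3 + q^4)·(1 + q^2 + q^4 + q^6 + q^8)·(1 + q^3 + q^6 + q^9 + q^12); the count is [q^11].
(1 + q^4 + q^5) has coefficients 1,0,0,0,1,1 for degrees 0…5.
(q^2 + q^3 + q^4) has coefficients 0,0,1,1,1,0,0,0,0,0,0,0 for degrees 0…11.
Multiplying by (1 + q^2 + q^4 + q^6 + q^8) gives running coefficients 0,0,1,1,2,1,2,1,2,1,2,1 for degrees 0…11.
Finally multiplying by (1 + q^3 + q^6 + q^9 + q^12), the product of all factors after the first has coefficients 0,0,1,1,2,2,3,3,4,4,5,5 for degrees 0…11.
[q^11] = 1·5 + 1·3 + 1·3 = 11.

11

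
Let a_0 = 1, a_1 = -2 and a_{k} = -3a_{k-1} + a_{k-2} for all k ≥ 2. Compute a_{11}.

The ordinary generating function has denominator 1 + 3q - q^2.
Iterating the recurrence: a_0,…,a_{11} = 1, -2, 7, -23, 76, -251, 829, -2738, 9043, -29867, 98644, -325799.

-325799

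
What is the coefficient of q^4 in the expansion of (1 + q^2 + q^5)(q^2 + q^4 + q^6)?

2

(1 + q^2 + q^5) has coefficients 1,0,1,0,0 for degrees 0…4.
(q^2 + q^4 + q^6) has coefficients 0,0,1,0,1 for degrees 0…4.
[q^4] = 1·1 + 1·1 = 2.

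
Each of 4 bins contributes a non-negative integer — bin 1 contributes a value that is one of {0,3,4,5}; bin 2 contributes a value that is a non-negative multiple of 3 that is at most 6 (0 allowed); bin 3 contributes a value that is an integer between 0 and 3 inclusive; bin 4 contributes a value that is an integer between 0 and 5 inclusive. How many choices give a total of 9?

28

The generating function for the choices is (1 + y^3 + y^4 + y^5)·(1 + y^3 + y^6)·(1 + y + y^2 + y^3)·(1 + y + y^2 + y^3 + y^4 + y^5); the count is [y^9].
(1 + y^3 + y^4 + y^5) has coefficients 1,0,0,1,1,1 for degrees 0…5.
(1 + y^3 + y^6) has coefficients 1,0,0,1,0,0,1,0,0,0 for degrees 0…9.
Multiplying by (1 + y + y^2 + y^3) gives running coefficients 1,1,1,2,1,1,2,1,1,1 for degrees 0…9.
Finally multiplying by (1 + y + y^2 + y^3 + y^4 + y^5), the product of all factors after the first has coefficients 1,2,3,5,6,7,8,8,8,7 for degrees 0…9.
[y^9] = 1·7 + 1·8 + 1·7 + 1·6 = 28.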